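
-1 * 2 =-2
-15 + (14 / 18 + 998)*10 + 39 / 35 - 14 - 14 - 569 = 2953721 / 315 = 9376.89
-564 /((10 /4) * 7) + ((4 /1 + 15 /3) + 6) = -603 /35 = -17.23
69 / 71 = 0.97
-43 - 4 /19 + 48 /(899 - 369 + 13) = -148297 /3439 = -43.12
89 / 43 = 2.07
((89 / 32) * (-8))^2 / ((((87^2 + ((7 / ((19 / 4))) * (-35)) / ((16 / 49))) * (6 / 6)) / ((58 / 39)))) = 4364471 / 43932642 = 0.10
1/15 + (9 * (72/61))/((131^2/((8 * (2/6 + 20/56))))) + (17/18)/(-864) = 39312536513/569805606720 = 0.07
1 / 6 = 0.17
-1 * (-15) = 15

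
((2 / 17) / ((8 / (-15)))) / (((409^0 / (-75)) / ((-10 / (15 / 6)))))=-66.18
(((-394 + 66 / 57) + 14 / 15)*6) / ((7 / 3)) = -670164 / 665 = -1007.77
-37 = -37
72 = 72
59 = 59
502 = 502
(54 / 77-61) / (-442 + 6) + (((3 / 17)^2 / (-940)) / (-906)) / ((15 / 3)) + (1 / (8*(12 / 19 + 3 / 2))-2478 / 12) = -57532143054098701 / 278871983497800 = -206.30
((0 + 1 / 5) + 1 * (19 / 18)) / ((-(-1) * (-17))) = -113 / 1530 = -0.07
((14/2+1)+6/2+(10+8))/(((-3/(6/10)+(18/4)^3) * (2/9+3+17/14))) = 29232/385151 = 0.08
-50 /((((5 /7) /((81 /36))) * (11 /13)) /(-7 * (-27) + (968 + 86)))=-231367.50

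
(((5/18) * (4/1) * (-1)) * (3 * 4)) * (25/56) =-125/21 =-5.95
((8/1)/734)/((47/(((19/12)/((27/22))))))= 418/1397169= 0.00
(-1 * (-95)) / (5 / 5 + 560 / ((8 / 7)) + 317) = 95 / 808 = 0.12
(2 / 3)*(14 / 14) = 2 / 3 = 0.67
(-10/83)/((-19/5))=50/1577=0.03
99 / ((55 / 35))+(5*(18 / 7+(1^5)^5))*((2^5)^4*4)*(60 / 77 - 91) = -3642228702043 / 539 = -6757381636.44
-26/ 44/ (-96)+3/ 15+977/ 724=2973317/ 1911360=1.56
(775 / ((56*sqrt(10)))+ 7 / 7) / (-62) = -5*sqrt(10) / 224 - 1 / 62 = -0.09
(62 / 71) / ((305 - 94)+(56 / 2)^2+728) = 62 / 122333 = 0.00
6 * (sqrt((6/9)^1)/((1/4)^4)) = 512 * sqrt(6) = 1254.14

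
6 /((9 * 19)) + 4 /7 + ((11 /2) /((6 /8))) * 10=9834 /133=73.94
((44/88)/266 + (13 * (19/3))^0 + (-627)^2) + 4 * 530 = 210273001/532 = 395250.00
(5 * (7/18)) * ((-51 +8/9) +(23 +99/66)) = -16135/324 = -49.80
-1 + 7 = 6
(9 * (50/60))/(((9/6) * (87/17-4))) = 85/19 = 4.47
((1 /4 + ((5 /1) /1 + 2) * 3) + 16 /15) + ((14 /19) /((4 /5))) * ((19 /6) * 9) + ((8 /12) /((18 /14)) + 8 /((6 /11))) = 17213 /270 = 63.75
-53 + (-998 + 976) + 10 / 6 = -220 / 3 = -73.33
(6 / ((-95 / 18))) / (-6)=18 / 95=0.19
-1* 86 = -86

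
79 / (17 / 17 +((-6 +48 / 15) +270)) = 395 / 1341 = 0.29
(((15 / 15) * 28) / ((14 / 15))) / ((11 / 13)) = 390 / 11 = 35.45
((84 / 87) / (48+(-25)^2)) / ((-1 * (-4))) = 7 / 19517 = 0.00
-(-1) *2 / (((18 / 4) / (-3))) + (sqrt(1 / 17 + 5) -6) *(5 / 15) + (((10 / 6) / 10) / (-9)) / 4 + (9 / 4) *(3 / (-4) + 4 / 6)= -1523 / 432 + sqrt(1462) / 51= -2.78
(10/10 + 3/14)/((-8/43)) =-731/112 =-6.53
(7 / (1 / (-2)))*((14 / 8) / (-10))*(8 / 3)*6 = 196 / 5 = 39.20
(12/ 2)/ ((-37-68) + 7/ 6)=-36/ 623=-0.06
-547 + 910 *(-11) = -10557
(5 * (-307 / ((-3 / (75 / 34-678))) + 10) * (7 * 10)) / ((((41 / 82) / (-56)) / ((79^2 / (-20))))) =-14378974043140 / 17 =-845822002537.65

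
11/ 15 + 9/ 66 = 287/ 330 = 0.87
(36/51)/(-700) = -3/2975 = -0.00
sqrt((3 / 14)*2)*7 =sqrt(21) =4.58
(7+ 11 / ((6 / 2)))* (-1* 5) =-160 / 3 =-53.33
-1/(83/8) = -8/83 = -0.10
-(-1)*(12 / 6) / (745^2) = 2 / 555025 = 0.00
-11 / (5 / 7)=-77 / 5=-15.40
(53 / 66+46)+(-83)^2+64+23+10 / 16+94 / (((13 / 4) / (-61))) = 18049301 / 3432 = 5259.12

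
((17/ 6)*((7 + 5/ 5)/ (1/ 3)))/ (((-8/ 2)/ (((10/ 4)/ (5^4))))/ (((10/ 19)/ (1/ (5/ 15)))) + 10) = -34/ 2845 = -0.01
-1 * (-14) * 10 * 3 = 420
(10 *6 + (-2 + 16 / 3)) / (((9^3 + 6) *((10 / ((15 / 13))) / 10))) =190 / 1911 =0.10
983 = 983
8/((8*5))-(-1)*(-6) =-5.80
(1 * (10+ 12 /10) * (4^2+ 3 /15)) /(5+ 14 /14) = 756 /25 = 30.24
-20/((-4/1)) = 5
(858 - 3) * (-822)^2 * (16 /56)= 1155419640 /7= 165059948.57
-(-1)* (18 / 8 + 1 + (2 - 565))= -2239 / 4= -559.75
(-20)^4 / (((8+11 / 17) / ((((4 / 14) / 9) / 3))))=5440000 / 27783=195.80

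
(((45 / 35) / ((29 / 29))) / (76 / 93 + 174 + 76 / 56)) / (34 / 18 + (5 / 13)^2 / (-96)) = 81476928 / 21070984319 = 0.00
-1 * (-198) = 198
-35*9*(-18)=5670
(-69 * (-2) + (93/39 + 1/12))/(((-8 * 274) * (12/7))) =-153391/4103424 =-0.04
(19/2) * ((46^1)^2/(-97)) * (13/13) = -20102/97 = -207.24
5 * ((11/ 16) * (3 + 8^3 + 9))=7205/ 4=1801.25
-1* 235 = -235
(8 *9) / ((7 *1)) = 72 / 7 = 10.29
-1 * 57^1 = -57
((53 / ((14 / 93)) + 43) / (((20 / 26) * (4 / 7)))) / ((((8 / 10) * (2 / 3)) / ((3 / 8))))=647127 / 1024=631.96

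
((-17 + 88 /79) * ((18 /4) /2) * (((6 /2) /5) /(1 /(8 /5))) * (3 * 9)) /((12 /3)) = -182979 /790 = -231.62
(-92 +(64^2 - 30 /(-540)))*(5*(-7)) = -2522555 /18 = -140141.94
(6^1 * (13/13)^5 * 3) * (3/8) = 27/4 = 6.75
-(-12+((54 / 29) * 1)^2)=7176 / 841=8.53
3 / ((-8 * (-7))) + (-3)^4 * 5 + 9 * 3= 24195 / 56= 432.05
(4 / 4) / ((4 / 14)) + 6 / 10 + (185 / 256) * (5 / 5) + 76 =103453 / 1280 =80.82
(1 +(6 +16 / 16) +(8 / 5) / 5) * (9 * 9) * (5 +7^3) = 5863104 / 25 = 234524.16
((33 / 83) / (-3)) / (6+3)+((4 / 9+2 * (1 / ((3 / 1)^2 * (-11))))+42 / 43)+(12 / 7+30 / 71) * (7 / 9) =76469497 / 25086501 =3.05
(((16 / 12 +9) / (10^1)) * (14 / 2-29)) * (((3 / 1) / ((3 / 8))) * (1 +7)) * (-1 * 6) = 43648 / 5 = 8729.60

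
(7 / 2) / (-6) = -7 / 12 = -0.58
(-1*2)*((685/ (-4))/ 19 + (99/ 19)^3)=-3633911/ 13718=-264.90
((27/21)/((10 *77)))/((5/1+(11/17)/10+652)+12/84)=153/60219929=0.00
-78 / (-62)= 39 / 31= 1.26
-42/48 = -0.88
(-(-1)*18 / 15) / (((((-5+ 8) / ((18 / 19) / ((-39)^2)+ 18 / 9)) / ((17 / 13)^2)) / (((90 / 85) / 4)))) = 982872 / 2713295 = 0.36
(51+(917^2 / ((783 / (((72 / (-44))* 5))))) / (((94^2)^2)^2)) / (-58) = -148756155916868643811 / 169173667513306376448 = -0.88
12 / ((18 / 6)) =4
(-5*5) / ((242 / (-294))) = 3675 / 121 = 30.37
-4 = -4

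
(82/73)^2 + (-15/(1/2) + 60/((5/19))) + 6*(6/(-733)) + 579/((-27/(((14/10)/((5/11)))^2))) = -92676607879/21972133125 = -4.22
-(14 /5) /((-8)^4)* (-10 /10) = 7 /10240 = 0.00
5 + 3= 8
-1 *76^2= -5776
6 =6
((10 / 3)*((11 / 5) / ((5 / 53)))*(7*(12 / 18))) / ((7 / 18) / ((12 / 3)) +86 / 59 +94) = 7704928 / 2029585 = 3.80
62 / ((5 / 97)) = 6014 / 5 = 1202.80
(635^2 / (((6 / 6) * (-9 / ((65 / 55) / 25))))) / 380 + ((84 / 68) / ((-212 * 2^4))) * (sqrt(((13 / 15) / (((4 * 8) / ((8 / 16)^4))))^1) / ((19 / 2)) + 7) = -3024086167 / 542329920 - 7 * sqrt(390) / 87649280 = -5.58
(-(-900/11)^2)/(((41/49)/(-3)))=119070000/4961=24001.21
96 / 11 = 8.73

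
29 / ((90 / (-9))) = -29 / 10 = -2.90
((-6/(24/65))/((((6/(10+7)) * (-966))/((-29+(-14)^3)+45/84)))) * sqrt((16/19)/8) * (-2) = 85780045 * sqrt(38)/6166944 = 85.74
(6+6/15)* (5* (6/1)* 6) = 1152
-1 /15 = -0.07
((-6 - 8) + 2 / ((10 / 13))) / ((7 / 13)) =-741 / 35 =-21.17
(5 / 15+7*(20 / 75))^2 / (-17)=-121 / 425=-0.28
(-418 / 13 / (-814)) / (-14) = -0.00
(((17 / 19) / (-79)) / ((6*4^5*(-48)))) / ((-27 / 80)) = -0.00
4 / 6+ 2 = 2.67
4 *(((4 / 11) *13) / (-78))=-8 / 33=-0.24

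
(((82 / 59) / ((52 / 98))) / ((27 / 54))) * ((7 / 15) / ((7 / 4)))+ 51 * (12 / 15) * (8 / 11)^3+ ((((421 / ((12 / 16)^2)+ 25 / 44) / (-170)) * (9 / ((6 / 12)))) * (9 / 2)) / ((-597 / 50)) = 1947069702587 / 41443522692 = 46.98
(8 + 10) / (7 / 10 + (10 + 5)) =180 / 157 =1.15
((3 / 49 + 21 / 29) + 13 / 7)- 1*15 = -17560 / 1421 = -12.36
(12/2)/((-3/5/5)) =-50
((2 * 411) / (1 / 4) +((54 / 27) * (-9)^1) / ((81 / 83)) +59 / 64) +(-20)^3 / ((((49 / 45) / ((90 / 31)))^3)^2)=-20311785724637820682382006605 / 7075695364223435643456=-2870641.64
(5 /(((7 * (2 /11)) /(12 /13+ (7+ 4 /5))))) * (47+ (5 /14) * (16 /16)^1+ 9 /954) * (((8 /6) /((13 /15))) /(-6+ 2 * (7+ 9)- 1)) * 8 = 250520688 /313495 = 799.12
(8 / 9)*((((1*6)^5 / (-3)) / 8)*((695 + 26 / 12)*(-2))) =401568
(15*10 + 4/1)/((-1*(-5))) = 154/5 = 30.80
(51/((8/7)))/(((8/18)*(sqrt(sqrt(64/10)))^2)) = 3213*sqrt(10)/256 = 39.69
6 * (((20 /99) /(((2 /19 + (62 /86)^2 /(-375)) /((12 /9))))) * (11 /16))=10.70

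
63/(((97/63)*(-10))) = -3969/970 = -4.09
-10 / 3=-3.33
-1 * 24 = -24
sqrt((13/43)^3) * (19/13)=19 * sqrt(559)/1849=0.24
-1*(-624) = 624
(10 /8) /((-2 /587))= -366.88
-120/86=-1.40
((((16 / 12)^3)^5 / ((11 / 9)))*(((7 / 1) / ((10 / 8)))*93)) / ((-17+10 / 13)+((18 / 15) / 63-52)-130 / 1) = -84812719194112 / 527215866903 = -160.87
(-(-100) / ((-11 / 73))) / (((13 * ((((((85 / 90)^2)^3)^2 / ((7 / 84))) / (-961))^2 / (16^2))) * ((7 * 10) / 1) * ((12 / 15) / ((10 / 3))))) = -6683069682921420769141110822936772608000 / 339788119985926516548147621238121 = -19668344.15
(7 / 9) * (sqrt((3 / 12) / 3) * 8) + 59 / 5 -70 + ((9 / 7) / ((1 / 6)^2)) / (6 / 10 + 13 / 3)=-63219 / 1295 + 28 * sqrt(3) / 27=-47.02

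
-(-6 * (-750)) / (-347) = 4500 / 347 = 12.97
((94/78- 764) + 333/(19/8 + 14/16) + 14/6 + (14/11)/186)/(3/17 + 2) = -11443159/37851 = -302.32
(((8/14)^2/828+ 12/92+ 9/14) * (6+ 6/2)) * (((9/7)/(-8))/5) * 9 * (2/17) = -254259/1072904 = -0.24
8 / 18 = 4 / 9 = 0.44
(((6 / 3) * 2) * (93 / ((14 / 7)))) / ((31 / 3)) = 18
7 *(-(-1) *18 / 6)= 21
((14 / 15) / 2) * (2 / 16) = 7 / 120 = 0.06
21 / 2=10.50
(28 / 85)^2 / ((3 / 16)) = 12544 / 21675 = 0.58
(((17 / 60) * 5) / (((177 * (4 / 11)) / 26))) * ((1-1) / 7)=0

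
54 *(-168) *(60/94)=-272160/47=-5790.64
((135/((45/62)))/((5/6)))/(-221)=-1116/1105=-1.01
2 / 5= 0.40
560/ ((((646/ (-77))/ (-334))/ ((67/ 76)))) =120617420/ 6137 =19654.13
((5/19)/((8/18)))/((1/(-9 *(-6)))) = 1215/38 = 31.97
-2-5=-7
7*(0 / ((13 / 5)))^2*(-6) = 0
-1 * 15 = -15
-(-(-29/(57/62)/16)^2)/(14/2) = 808201/1455552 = 0.56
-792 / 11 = -72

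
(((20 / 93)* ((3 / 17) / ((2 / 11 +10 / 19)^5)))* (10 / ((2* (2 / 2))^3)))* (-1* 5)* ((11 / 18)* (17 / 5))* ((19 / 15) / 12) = -416723239951205 / 1426412962013184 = -0.29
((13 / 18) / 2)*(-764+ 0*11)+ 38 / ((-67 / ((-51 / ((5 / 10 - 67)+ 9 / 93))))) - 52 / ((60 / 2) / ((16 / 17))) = -58653366557 / 211016835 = -277.96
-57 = -57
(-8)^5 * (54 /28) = -442368 /7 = -63195.43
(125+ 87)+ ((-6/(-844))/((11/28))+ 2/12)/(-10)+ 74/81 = 800489849/3760020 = 212.90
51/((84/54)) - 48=-213/14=-15.21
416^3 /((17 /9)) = 647921664 /17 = 38113039.06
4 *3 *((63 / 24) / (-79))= -63 / 158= -0.40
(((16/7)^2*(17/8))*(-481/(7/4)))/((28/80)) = -20933120/2401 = -8718.50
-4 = -4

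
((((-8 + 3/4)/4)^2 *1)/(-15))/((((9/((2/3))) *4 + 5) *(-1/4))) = 841/56640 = 0.01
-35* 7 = -245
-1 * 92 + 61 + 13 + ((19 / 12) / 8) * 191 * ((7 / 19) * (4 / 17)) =-6007 / 408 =-14.72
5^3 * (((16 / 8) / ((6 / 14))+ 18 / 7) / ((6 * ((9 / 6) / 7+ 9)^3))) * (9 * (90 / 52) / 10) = 931000 / 3100773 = 0.30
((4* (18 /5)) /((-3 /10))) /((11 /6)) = -288 /11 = -26.18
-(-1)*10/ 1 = 10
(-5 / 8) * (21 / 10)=-21 / 16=-1.31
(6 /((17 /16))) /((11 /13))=1248 /187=6.67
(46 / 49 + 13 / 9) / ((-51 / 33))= -11561 / 7497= -1.54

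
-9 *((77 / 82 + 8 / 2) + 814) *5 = -3021885 / 82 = -36852.26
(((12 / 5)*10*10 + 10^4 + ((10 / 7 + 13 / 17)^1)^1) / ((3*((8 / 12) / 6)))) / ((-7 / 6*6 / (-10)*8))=18282315 / 3332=5486.89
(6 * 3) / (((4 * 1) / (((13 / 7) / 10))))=117 / 140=0.84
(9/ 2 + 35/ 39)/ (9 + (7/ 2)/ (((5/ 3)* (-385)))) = 115775/ 192933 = 0.60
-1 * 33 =-33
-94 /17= -5.53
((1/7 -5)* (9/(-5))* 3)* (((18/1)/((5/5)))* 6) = 99144/35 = 2832.69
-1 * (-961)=961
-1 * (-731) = 731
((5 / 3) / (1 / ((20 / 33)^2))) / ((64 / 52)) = 1625 / 3267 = 0.50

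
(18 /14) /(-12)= -3 /28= -0.11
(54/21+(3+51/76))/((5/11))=36531/2660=13.73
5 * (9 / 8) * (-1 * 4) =-45 / 2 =-22.50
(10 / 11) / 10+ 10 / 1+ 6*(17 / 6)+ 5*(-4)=78 / 11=7.09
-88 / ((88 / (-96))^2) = -1152 / 11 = -104.73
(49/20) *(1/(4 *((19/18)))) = 441/760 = 0.58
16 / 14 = 8 / 7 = 1.14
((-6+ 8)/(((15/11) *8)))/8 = 11/480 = 0.02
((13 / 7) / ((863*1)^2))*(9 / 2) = 117 / 10426766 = 0.00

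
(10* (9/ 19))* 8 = 720/ 19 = 37.89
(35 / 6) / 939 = 35 / 5634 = 0.01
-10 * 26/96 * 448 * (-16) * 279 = 5416320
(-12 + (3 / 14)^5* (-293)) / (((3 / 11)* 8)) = -23925319 / 4302592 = -5.56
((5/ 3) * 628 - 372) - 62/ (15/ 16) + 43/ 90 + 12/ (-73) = 4000123/ 6570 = 608.85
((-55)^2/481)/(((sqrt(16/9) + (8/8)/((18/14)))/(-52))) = -108900/703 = -154.91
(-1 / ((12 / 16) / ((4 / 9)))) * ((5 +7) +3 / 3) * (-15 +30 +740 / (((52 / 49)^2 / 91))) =-12440300 / 27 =-460751.85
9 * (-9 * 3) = -243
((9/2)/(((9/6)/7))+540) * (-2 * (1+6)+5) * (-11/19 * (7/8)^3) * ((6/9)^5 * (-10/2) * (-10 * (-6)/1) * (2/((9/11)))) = -194026525/1026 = -189109.67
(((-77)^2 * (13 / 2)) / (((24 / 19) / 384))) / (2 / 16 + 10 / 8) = 8520512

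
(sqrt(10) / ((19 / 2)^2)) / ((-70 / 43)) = -86 * sqrt(10) / 12635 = -0.02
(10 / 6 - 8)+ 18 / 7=-79 / 21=-3.76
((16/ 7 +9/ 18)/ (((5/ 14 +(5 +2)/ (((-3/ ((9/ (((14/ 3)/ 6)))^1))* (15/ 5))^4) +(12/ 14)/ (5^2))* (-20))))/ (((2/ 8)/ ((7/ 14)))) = -735/ 51502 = -0.01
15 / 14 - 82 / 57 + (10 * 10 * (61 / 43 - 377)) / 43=-1289311757 / 1475502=-873.81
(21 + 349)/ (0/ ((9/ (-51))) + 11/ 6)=2220/ 11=201.82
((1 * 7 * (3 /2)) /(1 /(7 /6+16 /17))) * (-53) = -1173.01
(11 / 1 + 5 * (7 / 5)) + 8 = 26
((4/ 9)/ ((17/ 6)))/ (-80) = -1/ 510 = -0.00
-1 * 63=-63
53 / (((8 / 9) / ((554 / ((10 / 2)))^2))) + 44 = 36601933 / 50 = 732038.66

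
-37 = -37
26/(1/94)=2444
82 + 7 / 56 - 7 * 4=433 / 8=54.12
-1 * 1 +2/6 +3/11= -13/33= -0.39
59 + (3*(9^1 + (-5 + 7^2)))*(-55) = -8686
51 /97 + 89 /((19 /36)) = 311757 /1843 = 169.16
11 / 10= 1.10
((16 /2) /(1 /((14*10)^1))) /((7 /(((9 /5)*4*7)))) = 8064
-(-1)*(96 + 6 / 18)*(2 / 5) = 578 / 15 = 38.53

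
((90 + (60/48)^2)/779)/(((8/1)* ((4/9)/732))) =2412855/99712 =24.20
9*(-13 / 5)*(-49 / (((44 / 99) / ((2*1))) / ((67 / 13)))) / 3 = 88641 / 10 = 8864.10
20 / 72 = 5 / 18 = 0.28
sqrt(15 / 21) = sqrt(35) / 7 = 0.85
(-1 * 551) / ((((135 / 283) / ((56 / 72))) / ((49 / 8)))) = -5502.57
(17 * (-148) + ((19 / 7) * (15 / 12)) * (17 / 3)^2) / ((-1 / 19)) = 11524963 / 252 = 45733.98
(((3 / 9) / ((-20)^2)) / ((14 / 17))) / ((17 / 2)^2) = 1 / 71400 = 0.00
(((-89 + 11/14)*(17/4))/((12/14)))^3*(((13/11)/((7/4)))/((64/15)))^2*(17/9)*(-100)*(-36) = -14255440592.15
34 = 34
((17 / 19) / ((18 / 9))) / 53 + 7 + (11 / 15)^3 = 50318759 / 6797250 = 7.40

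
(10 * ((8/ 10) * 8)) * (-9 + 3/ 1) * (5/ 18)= -320/ 3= -106.67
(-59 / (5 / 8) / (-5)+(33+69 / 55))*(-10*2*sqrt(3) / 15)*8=-467584*sqrt(3) / 825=-981.67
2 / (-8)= -1 / 4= -0.25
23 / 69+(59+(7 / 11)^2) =21685 / 363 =59.74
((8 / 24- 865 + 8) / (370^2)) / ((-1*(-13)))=-257 / 533910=-0.00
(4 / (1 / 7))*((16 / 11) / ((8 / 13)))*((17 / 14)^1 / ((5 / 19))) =16796 / 55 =305.38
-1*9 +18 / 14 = -54 / 7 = -7.71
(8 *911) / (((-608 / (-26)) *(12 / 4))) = 11843 / 114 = 103.89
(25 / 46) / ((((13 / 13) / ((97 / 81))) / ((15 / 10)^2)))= 2425 / 1656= 1.46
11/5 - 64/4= -69/5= -13.80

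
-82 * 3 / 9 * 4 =-328 / 3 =-109.33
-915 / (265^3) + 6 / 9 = 7443301 / 11165775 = 0.67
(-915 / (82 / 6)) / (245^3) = -549 / 120590225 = -0.00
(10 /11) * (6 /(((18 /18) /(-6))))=-32.73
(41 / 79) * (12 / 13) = 492 / 1027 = 0.48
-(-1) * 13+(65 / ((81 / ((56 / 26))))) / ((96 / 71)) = 27757 / 1944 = 14.28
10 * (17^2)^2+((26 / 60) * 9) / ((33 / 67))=91873971 / 110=835217.92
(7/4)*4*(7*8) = 392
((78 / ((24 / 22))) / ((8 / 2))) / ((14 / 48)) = 429 / 7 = 61.29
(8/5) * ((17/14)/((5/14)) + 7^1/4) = 206/25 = 8.24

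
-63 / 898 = -0.07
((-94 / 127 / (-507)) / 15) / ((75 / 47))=4418 / 72437625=0.00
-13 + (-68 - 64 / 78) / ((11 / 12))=-1145 / 13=-88.08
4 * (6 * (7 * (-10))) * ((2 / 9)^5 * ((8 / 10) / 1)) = -14336 / 19683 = -0.73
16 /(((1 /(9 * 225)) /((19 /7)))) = 615600 /7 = 87942.86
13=13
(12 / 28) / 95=3 / 665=0.00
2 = 2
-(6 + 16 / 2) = -14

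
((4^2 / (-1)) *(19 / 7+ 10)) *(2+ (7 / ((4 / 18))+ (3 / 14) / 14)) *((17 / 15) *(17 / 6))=-337922498 / 15435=-21893.26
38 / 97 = 0.39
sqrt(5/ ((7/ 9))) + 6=3 * sqrt(35)/ 7 + 6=8.54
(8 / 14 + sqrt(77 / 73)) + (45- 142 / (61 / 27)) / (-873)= 24515 / 41419 + sqrt(5621) / 73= 1.62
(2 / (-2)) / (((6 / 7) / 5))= -35 / 6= -5.83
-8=-8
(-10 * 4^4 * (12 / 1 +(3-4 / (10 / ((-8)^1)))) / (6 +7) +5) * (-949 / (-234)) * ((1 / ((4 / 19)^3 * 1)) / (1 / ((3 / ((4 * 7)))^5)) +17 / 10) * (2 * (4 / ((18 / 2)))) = -816091326174053 / 37174394880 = -21953.05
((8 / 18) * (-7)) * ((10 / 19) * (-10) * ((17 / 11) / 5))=9520 / 1881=5.06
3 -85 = -82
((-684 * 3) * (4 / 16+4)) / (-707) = 8721 / 707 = 12.34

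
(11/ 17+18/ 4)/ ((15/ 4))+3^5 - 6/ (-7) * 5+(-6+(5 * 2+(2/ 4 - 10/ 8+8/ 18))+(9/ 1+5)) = 266.35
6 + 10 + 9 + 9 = 34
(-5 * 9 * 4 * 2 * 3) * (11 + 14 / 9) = -13560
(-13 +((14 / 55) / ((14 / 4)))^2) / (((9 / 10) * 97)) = -26206 / 176055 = -0.15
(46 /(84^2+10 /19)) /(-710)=-437 /47596270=-0.00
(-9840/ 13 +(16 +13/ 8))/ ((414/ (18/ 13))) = -76887/ 31096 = -2.47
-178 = -178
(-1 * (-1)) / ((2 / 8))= 4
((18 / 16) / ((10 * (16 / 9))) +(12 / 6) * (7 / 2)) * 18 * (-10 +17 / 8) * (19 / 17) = -97398693 / 87040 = -1119.01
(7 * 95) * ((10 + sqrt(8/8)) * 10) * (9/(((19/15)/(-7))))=-3638250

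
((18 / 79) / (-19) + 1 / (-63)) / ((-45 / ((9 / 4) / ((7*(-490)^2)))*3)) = 0.00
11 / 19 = 0.58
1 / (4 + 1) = 1 / 5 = 0.20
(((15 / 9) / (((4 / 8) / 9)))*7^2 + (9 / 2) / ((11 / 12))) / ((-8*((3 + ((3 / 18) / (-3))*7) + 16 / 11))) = -36504 / 805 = -45.35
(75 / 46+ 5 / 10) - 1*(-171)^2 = -672494 / 23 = -29238.87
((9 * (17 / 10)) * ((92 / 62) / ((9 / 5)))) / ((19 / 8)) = 3128 / 589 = 5.31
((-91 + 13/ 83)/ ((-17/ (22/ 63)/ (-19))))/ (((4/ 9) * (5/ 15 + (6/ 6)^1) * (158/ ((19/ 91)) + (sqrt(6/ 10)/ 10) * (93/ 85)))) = -4900742391187500/ 61984471303900039 + 991994020875 * sqrt(15)/ 433891299127300273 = -0.08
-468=-468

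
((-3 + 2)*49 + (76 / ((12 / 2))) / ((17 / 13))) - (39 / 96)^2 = -2061739 / 52224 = -39.48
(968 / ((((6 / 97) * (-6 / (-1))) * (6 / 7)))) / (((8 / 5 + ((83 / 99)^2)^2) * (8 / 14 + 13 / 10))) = 102305787610950 / 131755662103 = 776.48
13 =13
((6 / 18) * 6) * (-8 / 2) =-8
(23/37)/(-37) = -23/1369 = -0.02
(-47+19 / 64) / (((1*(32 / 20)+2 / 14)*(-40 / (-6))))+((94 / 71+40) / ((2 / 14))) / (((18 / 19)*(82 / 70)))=191248421 / 745216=256.63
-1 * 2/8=-1/4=-0.25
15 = 15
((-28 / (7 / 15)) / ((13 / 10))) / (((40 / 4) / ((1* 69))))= -4140 / 13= -318.46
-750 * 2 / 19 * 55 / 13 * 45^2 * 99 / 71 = -16539187500 / 17537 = -943102.44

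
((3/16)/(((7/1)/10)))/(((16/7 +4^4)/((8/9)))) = 5/5424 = 0.00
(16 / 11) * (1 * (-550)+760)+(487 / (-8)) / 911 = 24482323 / 80168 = 305.39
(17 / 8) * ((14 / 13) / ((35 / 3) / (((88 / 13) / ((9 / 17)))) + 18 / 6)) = 44506 / 76089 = 0.58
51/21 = 2.43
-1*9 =-9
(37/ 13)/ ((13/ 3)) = 111/ 169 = 0.66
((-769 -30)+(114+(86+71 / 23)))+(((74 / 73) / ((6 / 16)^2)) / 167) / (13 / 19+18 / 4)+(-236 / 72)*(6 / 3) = -299505165533 / 497136789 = -602.46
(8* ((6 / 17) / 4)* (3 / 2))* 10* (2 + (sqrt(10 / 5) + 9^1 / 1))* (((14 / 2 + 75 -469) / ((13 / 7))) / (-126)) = 3870* sqrt(2) / 221 + 42570 / 221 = 217.39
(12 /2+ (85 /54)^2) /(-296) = -24721 /863136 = -0.03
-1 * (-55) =55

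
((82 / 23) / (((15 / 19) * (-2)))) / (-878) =779 / 302910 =0.00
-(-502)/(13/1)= 502/13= 38.62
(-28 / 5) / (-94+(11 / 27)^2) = 20412 / 342025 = 0.06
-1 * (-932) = 932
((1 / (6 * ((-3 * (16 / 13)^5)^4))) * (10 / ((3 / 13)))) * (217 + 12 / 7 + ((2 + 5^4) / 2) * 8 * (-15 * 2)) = -105.16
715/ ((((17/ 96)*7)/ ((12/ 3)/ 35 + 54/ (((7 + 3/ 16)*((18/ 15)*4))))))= 18560256/ 19159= 968.75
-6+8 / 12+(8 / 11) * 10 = 64 / 33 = 1.94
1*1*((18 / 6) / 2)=1.50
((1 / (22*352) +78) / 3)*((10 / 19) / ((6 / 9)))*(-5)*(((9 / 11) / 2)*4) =-135907425 / 809248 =-167.94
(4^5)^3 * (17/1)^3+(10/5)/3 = 15825880743938/3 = 5275293581312.67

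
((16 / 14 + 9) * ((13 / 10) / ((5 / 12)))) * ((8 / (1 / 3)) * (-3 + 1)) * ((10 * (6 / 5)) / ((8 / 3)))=-1196208 / 175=-6835.47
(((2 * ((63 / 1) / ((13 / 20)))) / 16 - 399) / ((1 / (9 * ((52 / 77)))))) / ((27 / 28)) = -26824 / 11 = -2438.55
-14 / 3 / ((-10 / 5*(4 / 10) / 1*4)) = 35 / 24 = 1.46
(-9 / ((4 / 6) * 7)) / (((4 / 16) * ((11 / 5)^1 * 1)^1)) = -270 / 77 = -3.51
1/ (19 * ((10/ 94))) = 47/ 95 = 0.49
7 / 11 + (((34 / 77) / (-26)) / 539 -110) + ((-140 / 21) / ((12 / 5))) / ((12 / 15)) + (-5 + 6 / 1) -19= -2541278351 / 19423404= -130.84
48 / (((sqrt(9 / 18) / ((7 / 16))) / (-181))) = -3801 * sqrt(2) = -5375.43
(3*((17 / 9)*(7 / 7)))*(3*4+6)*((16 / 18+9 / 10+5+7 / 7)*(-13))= -154921 / 15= -10328.07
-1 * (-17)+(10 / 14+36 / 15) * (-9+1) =-277 / 35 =-7.91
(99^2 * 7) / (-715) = -6237 / 65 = -95.95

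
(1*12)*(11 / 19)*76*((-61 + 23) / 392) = -2508 / 49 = -51.18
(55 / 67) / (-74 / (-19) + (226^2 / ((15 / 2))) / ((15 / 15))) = 15675 / 130113866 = 0.00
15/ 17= 0.88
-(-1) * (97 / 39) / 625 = 97 / 24375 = 0.00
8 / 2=4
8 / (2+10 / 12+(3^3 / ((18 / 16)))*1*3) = 48 / 449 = 0.11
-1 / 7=-0.14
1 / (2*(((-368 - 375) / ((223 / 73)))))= -223 / 108478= -0.00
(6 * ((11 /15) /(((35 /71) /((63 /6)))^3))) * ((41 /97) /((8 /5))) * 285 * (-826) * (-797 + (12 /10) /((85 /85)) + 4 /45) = 408193125482209221 /194000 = 2104088275681.49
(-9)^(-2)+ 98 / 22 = 4.47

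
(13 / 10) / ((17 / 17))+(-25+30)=63 / 10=6.30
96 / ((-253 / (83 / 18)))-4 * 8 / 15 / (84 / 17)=-2.18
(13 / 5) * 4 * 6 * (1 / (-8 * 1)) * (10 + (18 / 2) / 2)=-113.10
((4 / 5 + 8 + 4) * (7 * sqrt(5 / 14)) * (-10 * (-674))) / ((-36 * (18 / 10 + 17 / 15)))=-13480 * sqrt(70) / 33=-3417.63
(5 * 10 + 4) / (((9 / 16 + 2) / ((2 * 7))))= 12096 / 41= 295.02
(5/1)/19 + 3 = 3.26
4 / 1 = 4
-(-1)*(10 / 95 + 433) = 8229 / 19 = 433.11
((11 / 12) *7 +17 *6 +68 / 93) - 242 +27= -39377 / 372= -105.85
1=1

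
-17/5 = -3.40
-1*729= -729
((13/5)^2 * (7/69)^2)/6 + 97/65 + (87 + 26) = 1063048513/9283950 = 114.50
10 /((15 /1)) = 2 /3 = 0.67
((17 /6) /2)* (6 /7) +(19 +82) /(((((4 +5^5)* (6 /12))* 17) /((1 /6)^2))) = 581374 /478737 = 1.21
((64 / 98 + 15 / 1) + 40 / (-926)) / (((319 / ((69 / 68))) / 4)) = 0.20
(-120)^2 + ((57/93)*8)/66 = 14731276/1023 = 14400.07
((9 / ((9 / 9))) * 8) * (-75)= -5400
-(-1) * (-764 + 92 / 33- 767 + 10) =-50101 / 33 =-1518.21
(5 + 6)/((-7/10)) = -110/7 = -15.71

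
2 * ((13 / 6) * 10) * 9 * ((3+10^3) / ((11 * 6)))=65195 / 11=5926.82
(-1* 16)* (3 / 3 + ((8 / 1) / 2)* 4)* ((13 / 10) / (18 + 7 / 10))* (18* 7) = -2382.55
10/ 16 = 5/ 8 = 0.62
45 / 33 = 15 / 11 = 1.36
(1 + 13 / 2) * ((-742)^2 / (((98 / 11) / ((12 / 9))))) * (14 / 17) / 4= 127231.18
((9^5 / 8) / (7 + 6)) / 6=19683 / 208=94.63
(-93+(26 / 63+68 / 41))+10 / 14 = -233024 / 2583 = -90.21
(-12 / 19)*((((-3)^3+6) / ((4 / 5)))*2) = 630 / 19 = 33.16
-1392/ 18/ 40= -29/ 15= -1.93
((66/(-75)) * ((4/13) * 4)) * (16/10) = -2816/1625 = -1.73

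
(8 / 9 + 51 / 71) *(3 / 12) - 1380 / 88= -429613 / 28116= -15.28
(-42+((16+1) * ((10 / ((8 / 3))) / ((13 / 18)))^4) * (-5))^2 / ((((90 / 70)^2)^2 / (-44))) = -2342289715715344229427131 / 38058732518976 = -61544080968.74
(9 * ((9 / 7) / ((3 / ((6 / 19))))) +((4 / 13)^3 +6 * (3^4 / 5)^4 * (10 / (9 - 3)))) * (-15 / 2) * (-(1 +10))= 415084484085018 / 7305025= 56821774.61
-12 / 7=-1.71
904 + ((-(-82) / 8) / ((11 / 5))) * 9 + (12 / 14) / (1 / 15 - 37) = 80701139 / 85316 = 945.91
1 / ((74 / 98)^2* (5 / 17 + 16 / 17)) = 5831 / 4107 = 1.42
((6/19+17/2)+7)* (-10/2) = -3005/38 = -79.08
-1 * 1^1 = -1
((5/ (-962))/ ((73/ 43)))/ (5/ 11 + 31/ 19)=-44935/ 30618536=-0.00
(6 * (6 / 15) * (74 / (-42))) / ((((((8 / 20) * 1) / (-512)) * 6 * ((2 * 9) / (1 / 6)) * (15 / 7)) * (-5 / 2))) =-9472 / 6075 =-1.56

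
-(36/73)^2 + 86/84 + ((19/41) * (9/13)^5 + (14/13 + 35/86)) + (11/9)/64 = 33155208617709307/14064856887961152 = 2.36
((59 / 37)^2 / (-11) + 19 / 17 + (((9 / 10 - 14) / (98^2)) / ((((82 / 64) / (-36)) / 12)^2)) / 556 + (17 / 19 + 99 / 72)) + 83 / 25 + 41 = 25758510696408272417 / 545762039529152600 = 47.20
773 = 773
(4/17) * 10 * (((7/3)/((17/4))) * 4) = 4480/867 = 5.17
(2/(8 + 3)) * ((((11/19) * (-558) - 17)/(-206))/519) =6461/11172513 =0.00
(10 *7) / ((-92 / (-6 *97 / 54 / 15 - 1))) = 812 / 621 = 1.31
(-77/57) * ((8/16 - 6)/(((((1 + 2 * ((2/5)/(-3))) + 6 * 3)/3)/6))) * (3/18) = 12705/10678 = 1.19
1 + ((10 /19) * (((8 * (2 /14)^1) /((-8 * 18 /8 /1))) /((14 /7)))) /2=1187 /1197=0.99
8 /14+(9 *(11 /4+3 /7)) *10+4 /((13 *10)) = 286.67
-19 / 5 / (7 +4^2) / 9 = -19 / 1035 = -0.02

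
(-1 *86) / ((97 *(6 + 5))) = -86 / 1067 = -0.08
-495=-495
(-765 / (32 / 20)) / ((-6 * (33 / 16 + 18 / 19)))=1615 / 61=26.48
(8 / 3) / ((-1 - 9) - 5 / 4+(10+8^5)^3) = 32 / 422599130099289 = 0.00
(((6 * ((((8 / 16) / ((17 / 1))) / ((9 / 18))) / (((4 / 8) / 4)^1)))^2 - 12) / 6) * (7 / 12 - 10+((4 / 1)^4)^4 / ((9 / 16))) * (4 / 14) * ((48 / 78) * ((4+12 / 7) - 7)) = 213305255525480 / 184093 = 1158682054.86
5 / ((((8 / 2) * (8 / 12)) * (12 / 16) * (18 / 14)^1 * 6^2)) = 35 / 648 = 0.05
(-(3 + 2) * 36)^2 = 32400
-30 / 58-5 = -160 / 29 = -5.52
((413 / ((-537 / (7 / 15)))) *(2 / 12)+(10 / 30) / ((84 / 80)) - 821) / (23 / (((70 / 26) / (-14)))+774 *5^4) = -0.00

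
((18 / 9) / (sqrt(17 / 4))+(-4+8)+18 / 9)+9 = 15.97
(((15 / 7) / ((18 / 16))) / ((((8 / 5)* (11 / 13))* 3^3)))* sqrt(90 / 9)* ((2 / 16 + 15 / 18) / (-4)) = -7475* sqrt(10) / 598752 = -0.04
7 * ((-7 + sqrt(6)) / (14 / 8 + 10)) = -2.71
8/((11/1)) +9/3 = 41/11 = 3.73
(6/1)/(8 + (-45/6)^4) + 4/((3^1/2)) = 406312/152259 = 2.67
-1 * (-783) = 783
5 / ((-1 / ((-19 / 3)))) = 95 / 3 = 31.67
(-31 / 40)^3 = -29791 / 64000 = -0.47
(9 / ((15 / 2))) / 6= 1 / 5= 0.20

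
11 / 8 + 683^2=3731923 / 8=466490.38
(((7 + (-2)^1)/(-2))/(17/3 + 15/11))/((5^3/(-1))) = 33/11600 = 0.00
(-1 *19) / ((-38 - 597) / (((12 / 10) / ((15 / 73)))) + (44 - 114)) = 0.11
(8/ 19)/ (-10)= -4/ 95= -0.04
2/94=0.02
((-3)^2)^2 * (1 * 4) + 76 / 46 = 7490 / 23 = 325.65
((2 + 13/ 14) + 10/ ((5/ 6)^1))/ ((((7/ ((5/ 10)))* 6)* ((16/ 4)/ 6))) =209/ 784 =0.27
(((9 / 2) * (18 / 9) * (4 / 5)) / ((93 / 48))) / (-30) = -0.12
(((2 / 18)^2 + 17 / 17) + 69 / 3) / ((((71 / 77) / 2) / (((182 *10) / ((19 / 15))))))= 74835.21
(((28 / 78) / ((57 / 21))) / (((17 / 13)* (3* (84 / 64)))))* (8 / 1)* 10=17920 / 8721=2.05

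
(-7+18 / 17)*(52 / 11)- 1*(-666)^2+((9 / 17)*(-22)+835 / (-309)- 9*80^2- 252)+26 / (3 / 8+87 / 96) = -1187939654183 / 2369103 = -501430.14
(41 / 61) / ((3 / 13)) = 533 / 183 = 2.91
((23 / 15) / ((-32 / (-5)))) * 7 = 161 / 96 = 1.68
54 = 54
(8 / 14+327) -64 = 1845 / 7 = 263.57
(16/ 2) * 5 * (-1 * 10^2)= -4000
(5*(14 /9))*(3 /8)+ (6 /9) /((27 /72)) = 169 /36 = 4.69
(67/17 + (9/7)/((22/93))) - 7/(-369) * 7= 9186125/966042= 9.51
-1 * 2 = -2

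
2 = 2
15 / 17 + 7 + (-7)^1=15 / 17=0.88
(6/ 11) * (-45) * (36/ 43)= -20.55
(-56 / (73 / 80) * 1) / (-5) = 896 / 73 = 12.27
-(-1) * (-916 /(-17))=53.88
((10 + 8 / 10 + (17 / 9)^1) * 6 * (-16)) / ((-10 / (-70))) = -127904 / 15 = -8526.93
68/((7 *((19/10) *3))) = 680/399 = 1.70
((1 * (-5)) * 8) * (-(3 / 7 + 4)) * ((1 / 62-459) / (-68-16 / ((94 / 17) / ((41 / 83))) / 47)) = 26087527895 / 21828051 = 1195.14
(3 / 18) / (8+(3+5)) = 1 / 96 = 0.01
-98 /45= -2.18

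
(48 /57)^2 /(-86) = -128 /15523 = -0.01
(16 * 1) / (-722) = -8 / 361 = -0.02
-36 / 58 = -18 / 29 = -0.62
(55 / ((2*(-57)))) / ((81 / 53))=-2915 / 9234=-0.32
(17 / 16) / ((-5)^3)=-17 / 2000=-0.01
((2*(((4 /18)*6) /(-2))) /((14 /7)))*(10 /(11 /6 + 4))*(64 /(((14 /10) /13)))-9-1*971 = -81300 /49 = -1659.18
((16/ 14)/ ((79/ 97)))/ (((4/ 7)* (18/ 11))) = 1067/ 711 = 1.50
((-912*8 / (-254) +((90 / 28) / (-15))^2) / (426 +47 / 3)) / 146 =2148453 / 4815357400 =0.00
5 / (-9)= -5 / 9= -0.56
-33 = -33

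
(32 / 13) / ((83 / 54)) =1728 / 1079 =1.60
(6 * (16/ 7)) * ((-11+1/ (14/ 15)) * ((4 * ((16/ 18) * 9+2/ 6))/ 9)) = -222400/ 441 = -504.31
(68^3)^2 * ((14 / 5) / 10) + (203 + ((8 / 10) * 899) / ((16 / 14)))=27682895967.02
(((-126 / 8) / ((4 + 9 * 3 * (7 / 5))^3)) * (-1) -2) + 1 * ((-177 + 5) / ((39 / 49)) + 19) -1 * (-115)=-84.10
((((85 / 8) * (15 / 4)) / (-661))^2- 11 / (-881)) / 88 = 6353653769 / 34686577958912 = 0.00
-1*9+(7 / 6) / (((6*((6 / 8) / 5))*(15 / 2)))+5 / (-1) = -1120 / 81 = -13.83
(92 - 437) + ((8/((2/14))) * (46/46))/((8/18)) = -219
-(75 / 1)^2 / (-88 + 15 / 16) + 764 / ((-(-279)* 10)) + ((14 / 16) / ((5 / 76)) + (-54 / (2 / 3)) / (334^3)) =5660760537051121 / 72404360902440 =78.18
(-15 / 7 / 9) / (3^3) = -5 / 567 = -0.01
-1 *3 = -3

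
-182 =-182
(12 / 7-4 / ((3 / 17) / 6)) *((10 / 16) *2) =-1175 / 7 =-167.86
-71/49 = -1.45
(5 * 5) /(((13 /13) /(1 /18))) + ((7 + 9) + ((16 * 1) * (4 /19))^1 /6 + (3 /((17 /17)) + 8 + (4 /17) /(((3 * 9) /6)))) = 56207 /1938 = 29.00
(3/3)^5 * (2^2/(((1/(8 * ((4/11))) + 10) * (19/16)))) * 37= 75776/6289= 12.05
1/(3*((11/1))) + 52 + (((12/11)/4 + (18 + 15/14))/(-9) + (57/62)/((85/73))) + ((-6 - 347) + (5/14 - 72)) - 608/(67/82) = -8290527293/7414890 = -1118.09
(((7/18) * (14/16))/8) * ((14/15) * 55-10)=1519/864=1.76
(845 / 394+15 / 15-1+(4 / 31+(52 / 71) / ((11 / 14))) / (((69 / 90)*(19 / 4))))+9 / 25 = 291392230897 / 104215038950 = 2.80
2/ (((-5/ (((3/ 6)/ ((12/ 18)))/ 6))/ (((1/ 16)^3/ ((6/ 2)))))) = -1/ 245760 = -0.00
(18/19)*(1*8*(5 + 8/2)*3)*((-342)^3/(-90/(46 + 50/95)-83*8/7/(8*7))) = 177283910539008/78581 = 2256065849.75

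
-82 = -82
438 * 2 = 876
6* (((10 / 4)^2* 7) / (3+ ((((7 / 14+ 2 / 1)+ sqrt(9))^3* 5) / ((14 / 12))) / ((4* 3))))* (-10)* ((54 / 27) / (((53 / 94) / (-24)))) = 1326528000 / 370523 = 3580.15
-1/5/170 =-0.00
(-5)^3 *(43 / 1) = -5375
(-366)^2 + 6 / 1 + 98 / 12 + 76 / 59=47425895 / 354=133971.45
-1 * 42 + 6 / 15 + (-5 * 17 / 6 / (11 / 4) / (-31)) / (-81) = -17236354 / 414315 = -41.60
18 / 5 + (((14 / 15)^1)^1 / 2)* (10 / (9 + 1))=4.07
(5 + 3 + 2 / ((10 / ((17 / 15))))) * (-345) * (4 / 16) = -14191 / 20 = -709.55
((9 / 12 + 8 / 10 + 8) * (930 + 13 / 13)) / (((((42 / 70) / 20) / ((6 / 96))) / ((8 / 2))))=889105 / 12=74092.08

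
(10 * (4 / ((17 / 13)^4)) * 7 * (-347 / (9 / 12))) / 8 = -1387493380 / 250563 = -5537.50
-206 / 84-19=-901 / 42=-21.45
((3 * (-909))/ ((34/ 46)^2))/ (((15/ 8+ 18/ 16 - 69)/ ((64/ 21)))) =5129184/ 22253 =230.49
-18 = -18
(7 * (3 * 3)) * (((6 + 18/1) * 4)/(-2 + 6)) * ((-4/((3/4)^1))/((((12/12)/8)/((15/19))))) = -967680/19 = -50930.53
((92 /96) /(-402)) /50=-23 /482400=-0.00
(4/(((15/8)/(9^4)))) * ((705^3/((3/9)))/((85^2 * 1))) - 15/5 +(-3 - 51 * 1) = 588541838919/289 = 2036476951.28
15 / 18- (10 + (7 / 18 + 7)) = -149 / 9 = -16.56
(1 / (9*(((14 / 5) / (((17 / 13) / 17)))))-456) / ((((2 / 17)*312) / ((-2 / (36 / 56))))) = 12697691 / 328536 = 38.65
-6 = -6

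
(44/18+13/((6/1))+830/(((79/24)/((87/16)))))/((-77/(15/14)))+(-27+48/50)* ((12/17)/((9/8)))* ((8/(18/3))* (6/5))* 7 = -4479255667/22159500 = -202.14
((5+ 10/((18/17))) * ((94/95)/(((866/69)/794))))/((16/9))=16737123/32908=508.60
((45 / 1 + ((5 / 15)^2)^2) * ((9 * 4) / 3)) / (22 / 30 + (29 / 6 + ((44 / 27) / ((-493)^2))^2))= 232609847685889680 / 2397233962388341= 97.03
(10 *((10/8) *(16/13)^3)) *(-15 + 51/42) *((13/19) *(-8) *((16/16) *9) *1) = 355737600/22477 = 15826.74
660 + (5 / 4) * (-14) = 1285 / 2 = 642.50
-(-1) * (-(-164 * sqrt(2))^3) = 8821888 * sqrt(2) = 12476033.66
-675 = -675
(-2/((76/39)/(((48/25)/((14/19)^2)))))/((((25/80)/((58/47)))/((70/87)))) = -94848/8225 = -11.53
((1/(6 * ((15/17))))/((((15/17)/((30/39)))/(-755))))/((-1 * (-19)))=-43639/6669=-6.54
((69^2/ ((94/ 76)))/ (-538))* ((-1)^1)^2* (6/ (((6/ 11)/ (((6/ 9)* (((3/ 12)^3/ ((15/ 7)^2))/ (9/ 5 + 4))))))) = -5417489/ 175990560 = -0.03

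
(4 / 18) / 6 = 1 / 27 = 0.04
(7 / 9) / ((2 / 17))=119 / 18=6.61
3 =3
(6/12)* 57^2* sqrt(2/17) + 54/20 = 27/10 + 3249* sqrt(34)/34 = 559.90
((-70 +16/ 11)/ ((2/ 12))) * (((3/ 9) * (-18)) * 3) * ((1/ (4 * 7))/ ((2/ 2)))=20358/ 77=264.39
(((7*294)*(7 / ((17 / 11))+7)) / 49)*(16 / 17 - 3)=-288120 / 289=-996.96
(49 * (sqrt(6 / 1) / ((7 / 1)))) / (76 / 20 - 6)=-35 * sqrt(6) / 11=-7.79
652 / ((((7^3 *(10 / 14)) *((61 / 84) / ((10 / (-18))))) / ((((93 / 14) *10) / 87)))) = -404240 / 260043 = -1.55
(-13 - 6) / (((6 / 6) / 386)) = -7334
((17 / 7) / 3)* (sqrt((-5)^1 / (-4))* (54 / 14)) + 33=153* sqrt(5) / 98 + 33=36.49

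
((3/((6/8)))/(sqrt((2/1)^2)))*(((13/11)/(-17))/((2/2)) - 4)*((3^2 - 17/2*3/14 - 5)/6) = -46421/15708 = -2.96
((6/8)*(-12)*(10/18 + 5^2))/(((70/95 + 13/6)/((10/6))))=-43700/331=-132.02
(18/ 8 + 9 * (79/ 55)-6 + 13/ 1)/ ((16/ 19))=92701/ 3520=26.34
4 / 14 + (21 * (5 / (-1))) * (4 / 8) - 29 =-1137 / 14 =-81.21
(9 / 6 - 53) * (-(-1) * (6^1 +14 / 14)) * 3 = -2163 / 2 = -1081.50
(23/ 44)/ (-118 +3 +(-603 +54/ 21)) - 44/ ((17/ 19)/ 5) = -921074097/ 3745984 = -245.88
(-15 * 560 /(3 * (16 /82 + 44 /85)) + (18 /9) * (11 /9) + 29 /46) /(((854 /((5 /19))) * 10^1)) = -79921 /660744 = -0.12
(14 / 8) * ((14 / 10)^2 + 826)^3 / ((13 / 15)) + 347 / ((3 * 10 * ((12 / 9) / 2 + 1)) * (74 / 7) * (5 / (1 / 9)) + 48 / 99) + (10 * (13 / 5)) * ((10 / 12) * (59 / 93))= 17843853315346553819537 / 15569498221875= 1146077610.28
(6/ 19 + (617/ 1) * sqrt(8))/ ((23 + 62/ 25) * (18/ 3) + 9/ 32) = 1600/ 776017 + 987200 * sqrt(2)/ 122529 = 11.40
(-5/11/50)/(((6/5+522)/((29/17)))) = -0.00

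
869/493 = 1.76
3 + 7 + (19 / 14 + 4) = 215 / 14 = 15.36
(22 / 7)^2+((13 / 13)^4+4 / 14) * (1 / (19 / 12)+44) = 62620 / 931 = 67.26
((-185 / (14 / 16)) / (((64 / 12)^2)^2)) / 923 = -0.00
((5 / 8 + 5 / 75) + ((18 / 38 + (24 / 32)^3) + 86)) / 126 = 0.70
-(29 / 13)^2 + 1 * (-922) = -926.98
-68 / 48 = -17 / 12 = -1.42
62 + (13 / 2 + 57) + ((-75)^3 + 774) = -841951 / 2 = -420975.50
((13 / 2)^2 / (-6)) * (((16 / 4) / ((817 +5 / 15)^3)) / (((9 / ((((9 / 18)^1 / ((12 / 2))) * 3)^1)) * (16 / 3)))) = -0.00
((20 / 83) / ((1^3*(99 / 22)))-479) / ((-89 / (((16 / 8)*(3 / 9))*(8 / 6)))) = 2862184 / 598347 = 4.78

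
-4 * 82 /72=-41 /9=-4.56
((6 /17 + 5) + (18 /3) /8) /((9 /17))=415 /36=11.53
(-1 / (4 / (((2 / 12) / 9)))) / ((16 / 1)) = -1 / 3456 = -0.00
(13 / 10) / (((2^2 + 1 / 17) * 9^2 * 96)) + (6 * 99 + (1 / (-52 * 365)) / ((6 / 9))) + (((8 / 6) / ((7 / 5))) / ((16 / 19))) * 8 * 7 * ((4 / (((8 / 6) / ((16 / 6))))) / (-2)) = 1734607212761 / 5091802560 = 340.67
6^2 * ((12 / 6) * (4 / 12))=24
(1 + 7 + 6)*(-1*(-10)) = 140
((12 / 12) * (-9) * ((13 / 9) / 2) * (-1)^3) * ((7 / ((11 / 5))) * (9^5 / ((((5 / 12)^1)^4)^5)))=10300276067628408611266363392 / 209808349609375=49093737626770.57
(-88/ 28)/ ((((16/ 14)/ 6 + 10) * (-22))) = 3/ 214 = 0.01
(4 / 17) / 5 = 4 / 85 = 0.05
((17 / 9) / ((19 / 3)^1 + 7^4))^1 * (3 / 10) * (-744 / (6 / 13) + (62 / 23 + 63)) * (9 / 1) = -1088289 / 332212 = -3.28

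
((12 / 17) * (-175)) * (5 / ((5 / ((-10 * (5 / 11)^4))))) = 13125000 / 248897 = 52.73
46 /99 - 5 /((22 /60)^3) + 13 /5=-5891443 /59895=-98.36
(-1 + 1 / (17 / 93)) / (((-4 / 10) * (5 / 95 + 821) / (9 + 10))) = -6859 / 26520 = -0.26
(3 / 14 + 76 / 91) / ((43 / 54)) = 1.32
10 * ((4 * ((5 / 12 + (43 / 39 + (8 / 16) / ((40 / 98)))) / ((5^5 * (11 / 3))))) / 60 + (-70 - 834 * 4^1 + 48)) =-300121248573 / 8937500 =-33580.00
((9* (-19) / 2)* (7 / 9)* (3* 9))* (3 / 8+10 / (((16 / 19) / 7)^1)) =-599697 / 4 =-149924.25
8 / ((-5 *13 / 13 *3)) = -8 / 15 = -0.53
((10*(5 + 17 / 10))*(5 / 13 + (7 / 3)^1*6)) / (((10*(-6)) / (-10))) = 12529 / 78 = 160.63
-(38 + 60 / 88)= -851 / 22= -38.68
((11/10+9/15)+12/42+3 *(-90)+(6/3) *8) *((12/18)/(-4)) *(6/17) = 17641/1190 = 14.82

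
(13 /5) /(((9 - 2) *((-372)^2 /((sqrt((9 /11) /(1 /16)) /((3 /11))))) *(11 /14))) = 13 *sqrt(11) /951390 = 0.00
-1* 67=-67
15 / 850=3 / 170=0.02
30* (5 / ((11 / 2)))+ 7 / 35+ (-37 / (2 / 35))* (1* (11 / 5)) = -153673 / 110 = -1397.03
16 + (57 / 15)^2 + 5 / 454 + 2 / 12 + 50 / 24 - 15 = 401813 / 22700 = 17.70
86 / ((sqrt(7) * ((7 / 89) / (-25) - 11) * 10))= -19135 * sqrt(7) / 171374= -0.30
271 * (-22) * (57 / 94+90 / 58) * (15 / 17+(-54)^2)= -37530459.49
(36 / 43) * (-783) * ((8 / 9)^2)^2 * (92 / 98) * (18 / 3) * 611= -26708344832 / 18963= -1408445.12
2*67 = 134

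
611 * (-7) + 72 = -4205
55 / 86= 0.64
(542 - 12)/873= 530/873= 0.61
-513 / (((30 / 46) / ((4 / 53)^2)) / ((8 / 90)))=-27968 / 70225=-0.40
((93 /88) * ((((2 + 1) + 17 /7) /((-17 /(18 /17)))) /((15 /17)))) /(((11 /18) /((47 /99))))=-249147 /791945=-0.31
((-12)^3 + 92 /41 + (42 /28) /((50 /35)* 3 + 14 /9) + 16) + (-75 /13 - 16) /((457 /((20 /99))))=-30340853334469 /17748285984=-1709.51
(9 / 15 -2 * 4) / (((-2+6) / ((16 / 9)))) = -148 / 45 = -3.29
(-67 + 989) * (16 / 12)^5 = 944128 / 243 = 3885.30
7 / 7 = 1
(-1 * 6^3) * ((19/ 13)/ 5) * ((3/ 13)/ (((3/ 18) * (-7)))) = 73872/ 5915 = 12.49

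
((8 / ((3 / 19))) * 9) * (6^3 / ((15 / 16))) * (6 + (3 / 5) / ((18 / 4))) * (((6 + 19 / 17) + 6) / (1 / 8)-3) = 27917881344 / 425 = 65689132.57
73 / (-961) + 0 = -73 / 961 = -0.08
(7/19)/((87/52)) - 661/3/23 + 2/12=-699005/76038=-9.19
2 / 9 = 0.22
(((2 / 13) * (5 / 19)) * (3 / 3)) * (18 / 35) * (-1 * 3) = -108 / 1729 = -0.06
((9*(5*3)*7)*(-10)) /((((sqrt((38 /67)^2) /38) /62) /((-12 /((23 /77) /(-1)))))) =-36271897200 /23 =-1577039008.70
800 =800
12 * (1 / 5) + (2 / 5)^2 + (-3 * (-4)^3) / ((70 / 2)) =1408 / 175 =8.05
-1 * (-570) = 570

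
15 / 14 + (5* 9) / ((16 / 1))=435 / 112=3.88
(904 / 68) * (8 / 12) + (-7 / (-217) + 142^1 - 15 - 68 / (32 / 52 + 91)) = 84829582 / 627657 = 135.15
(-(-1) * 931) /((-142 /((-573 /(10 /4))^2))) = -611348598 /1775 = -344421.75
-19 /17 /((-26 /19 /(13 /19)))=19 /34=0.56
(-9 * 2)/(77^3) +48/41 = 1.17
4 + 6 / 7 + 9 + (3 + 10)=188 / 7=26.86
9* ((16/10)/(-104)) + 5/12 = 217/780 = 0.28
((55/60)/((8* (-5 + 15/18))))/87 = -11/34800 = -0.00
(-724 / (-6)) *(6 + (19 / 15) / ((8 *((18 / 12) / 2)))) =101179 / 135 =749.47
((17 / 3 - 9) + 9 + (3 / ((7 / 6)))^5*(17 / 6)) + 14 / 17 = 278605693 / 857157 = 325.03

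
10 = 10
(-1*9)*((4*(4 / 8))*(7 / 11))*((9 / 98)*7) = -81 / 11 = -7.36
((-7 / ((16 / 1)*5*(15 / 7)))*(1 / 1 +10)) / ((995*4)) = -539 / 4776000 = -0.00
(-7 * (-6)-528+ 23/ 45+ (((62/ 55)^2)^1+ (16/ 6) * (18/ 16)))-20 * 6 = -16368164/ 27225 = -601.22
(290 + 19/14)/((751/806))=1643837/5257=312.69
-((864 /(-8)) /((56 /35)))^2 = -18225 /4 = -4556.25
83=83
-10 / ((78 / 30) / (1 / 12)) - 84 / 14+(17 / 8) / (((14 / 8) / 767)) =252535 / 273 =925.04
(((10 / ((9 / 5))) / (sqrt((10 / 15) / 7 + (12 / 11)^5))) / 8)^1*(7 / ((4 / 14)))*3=148225*sqrt(1281489594) / 133141776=39.85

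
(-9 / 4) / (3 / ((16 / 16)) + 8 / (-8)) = -9 / 8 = -1.12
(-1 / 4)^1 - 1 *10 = -10.25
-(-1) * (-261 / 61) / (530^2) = -261 / 17134900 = -0.00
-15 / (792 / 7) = -35 / 264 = -0.13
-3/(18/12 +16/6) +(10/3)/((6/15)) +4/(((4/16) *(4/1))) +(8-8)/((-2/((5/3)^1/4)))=871/75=11.61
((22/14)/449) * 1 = 11/3143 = 0.00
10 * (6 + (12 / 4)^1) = 90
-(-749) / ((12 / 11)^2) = 90629 / 144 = 629.37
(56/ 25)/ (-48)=-7/ 150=-0.05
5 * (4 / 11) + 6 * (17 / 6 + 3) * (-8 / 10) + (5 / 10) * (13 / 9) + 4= -4249 / 198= -21.46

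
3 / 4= 0.75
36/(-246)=-6/41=-0.15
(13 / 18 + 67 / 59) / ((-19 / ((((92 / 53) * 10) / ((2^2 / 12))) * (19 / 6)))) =-453790 / 28143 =-16.12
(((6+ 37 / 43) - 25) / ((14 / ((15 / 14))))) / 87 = -975 / 61103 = -0.02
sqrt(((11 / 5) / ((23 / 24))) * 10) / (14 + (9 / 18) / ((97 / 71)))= 776 * sqrt(759) / 64101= 0.33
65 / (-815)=-0.08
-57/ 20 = -2.85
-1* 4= -4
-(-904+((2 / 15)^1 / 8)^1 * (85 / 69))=748495 / 828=903.98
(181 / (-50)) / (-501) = 181 / 25050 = 0.01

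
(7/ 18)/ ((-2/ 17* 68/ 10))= -35/ 72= -0.49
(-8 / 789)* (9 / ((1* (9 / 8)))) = -0.08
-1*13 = -13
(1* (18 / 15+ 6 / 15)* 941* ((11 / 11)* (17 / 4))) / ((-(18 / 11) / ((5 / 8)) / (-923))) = 162417541 / 72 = 2255799.18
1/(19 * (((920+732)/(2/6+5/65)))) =4/306033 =0.00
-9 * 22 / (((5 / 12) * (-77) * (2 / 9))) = 27.77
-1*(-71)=71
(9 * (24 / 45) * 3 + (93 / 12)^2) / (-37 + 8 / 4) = -851 / 400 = -2.13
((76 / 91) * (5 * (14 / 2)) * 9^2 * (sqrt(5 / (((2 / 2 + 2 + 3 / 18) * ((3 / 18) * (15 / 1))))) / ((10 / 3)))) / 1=972 * sqrt(57) / 13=564.50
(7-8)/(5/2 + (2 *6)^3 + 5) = -2/3471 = -0.00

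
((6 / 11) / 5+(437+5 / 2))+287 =79927 / 110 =726.61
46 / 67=0.69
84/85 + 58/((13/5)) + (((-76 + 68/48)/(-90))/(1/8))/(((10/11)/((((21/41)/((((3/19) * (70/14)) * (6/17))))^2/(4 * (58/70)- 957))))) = 14023861817024557/602656129319400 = 23.27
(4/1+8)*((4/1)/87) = 16/29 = 0.55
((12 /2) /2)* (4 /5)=12 /5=2.40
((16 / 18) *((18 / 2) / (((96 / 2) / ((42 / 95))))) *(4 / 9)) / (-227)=-28 / 194085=-0.00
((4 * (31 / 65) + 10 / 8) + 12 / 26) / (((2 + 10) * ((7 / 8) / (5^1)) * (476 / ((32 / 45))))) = 3764 / 1461915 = 0.00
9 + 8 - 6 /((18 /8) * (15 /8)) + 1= 746 /45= 16.58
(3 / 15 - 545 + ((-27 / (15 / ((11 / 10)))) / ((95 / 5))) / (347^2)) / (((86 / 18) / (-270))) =15143488359777 / 491870765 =30787.53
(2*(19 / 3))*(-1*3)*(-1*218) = 8284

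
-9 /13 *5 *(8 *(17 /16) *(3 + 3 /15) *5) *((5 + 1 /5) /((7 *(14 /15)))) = -18360 /49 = -374.69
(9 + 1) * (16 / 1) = 160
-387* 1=-387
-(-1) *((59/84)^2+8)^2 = 3591485041/49787136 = 72.14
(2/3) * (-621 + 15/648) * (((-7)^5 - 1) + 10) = 1126566269/162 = 6954112.77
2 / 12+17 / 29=131 / 174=0.75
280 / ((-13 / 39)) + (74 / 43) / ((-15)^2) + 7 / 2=-836.49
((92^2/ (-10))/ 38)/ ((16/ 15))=-1587/ 76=-20.88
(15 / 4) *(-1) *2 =-15 / 2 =-7.50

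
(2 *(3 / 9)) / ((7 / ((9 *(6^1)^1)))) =36 / 7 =5.14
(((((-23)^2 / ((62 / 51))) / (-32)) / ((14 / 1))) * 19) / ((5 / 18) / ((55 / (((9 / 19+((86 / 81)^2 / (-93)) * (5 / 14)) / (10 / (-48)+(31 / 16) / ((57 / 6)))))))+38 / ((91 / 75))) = -4328406432207 / 7218744491008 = -0.60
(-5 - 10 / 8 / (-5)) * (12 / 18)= -3.17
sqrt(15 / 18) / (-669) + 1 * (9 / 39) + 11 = 146 / 13-sqrt(30) / 4014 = 11.23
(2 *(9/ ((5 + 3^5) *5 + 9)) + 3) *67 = 252255/ 1249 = 201.97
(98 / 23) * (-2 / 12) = -49 / 69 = -0.71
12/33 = 4/11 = 0.36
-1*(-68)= 68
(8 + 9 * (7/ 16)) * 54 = 5157/ 8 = 644.62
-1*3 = -3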